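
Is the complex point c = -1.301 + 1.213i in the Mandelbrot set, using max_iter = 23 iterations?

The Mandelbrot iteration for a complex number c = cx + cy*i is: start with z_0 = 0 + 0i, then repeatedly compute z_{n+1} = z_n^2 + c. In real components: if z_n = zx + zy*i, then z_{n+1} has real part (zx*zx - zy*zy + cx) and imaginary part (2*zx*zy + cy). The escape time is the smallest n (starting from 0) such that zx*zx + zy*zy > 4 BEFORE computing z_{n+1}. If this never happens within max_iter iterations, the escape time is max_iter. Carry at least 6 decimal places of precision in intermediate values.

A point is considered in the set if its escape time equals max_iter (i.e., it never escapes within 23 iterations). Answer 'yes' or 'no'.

Answer: no

Derivation:
z_0 = 0 + 0i, c = -1.3010 + 1.2130i
Iter 1: z = -1.3010 + 1.2130i, |z|^2 = 3.1640
Iter 2: z = -1.0798 + -1.9432i, |z|^2 = 4.9420
Escaped at iteration 2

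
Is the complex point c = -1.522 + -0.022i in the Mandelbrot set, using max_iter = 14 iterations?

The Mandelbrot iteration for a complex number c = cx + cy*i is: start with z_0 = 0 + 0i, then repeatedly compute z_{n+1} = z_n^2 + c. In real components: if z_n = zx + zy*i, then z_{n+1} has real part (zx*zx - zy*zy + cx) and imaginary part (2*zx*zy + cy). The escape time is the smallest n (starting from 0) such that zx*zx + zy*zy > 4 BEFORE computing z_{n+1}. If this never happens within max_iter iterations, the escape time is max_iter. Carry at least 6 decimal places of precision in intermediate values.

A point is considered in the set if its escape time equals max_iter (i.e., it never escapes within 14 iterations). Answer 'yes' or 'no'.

z_0 = 0 + 0i, c = -1.5220 + -0.0220i
Iter 1: z = -1.5220 + -0.0220i, |z|^2 = 2.3170
Iter 2: z = 0.7940 + 0.0450i, |z|^2 = 0.6325
Iter 3: z = -0.8936 + 0.0494i, |z|^2 = 0.8009
Iter 4: z = -0.7259 + -0.1103i, |z|^2 = 0.5392
Iter 5: z = -1.0072 + 0.1381i, |z|^2 = 1.0335
Iter 6: z = -0.5267 + -0.3003i, |z|^2 = 0.3676
Iter 7: z = -1.3348 + 0.2943i, |z|^2 = 1.8682
Iter 8: z = 0.1730 + -0.8077i, |z|^2 = 0.6822
Iter 9: z = -2.1444 + -0.3014i, |z|^2 = 4.6893
Escaped at iteration 9

Answer: no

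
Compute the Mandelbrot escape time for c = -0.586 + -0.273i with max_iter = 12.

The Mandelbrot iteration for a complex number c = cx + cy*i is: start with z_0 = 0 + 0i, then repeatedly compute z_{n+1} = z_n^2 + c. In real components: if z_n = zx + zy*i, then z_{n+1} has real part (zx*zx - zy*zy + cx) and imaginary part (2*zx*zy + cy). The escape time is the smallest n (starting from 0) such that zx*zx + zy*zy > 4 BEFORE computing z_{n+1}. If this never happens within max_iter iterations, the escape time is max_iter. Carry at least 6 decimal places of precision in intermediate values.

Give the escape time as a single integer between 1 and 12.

Answer: 12

Derivation:
z_0 = 0 + 0i, c = -0.5860 + -0.2730i
Iter 1: z = -0.5860 + -0.2730i, |z|^2 = 0.4179
Iter 2: z = -0.3171 + 0.0470i, |z|^2 = 0.1028
Iter 3: z = -0.4876 + -0.3028i, |z|^2 = 0.3295
Iter 4: z = -0.4399 + 0.0223i, |z|^2 = 0.1940
Iter 5: z = -0.3930 + -0.2926i, |z|^2 = 0.2401
Iter 6: z = -0.5172 + -0.0430i, |z|^2 = 0.2693
Iter 7: z = -0.3204 + -0.2285i, |z|^2 = 0.1549
Iter 8: z = -0.5356 + -0.1266i, |z|^2 = 0.3029
Iter 9: z = -0.3152 + -0.1374i, |z|^2 = 0.1182
Iter 10: z = -0.5055 + -0.1864i, |z|^2 = 0.2903
Iter 11: z = -0.3652 + -0.0846i, |z|^2 = 0.1405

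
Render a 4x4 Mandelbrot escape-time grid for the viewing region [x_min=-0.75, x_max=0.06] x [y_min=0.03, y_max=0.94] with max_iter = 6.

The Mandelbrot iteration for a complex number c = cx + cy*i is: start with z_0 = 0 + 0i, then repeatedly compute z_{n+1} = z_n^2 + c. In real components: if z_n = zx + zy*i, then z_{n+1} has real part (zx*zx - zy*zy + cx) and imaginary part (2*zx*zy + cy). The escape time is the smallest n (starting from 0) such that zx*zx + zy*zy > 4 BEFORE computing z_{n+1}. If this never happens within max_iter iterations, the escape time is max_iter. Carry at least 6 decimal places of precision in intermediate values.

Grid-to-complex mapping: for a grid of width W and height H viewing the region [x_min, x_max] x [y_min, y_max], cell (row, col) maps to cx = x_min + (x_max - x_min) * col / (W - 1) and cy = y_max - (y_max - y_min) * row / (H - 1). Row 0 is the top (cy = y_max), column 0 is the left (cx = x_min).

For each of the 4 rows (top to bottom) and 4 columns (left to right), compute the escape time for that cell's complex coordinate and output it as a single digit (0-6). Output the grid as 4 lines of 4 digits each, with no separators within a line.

(row=0, col=0): c = -0.7500 + 0.9400i → escape time 4
(row=0, col=1): c = -0.4800 + 0.9400i → escape time 4
(row=0, col=2): c = -0.2100 + 0.9400i → escape time 6
(row=0, col=3): c = 0.0600 + 0.9400i → escape time 5
(row=1, col=0): c = -0.7500 + 0.6367i → escape time 5
(row=1, col=1): c = -0.4800 + 0.6367i → escape time 6
(row=1, col=2): c = -0.2100 + 0.6367i → escape time 6
(row=1, col=3): c = 0.0600 + 0.6367i → escape time 6
(row=2, col=0): c = -0.7500 + 0.3333i → escape time 6
(row=2, col=1): c = -0.4800 + 0.3333i → escape time 6
(row=2, col=2): c = -0.2100 + 0.3333i → escape time 6
(row=2, col=3): c = 0.0600 + 0.3333i → escape time 6
(row=3, col=0): c = -0.7500 + 0.0300i → escape time 6
(row=3, col=1): c = -0.4800 + 0.0300i → escape time 6
(row=3, col=2): c = -0.2100 + 0.0300i → escape time 6
(row=3, col=3): c = 0.0600 + 0.0300i → escape time 6

Answer: 4465
5666
6666
6666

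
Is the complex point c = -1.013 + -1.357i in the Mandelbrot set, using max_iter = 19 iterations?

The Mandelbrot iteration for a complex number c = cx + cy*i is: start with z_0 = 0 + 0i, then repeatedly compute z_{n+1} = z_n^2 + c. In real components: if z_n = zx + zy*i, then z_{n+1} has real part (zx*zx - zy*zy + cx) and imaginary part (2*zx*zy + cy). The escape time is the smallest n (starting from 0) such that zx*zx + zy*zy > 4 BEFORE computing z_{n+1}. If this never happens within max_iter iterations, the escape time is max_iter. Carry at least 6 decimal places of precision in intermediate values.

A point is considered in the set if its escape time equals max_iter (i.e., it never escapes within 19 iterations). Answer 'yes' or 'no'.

Answer: no

Derivation:
z_0 = 0 + 0i, c = -1.0130 + -1.3570i
Iter 1: z = -1.0130 + -1.3570i, |z|^2 = 2.8676
Iter 2: z = -1.8283 + 1.3923i, |z|^2 = 5.2811
Escaped at iteration 2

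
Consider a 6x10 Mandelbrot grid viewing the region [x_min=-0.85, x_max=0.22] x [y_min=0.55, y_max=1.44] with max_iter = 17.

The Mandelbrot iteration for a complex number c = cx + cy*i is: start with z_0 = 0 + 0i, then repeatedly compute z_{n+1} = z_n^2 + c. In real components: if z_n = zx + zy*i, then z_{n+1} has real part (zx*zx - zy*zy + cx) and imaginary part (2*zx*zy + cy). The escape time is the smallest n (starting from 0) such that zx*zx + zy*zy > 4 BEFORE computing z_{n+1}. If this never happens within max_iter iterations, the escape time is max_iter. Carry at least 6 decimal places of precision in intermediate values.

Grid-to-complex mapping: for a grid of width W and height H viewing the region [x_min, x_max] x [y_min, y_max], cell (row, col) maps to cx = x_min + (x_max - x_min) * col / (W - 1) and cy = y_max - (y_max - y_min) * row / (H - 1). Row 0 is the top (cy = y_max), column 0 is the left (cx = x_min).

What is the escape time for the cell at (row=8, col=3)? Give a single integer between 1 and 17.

z_0 = 0 + 0i, c = -0.2080 + 0.6489i
Iter 1: z = -0.2080 + 0.6489i, |z|^2 = 0.4643
Iter 2: z = -0.5858 + 0.3790i, |z|^2 = 0.4868
Iter 3: z = -0.0085 + 0.2049i, |z|^2 = 0.0421
Iter 4: z = -0.2499 + 0.6454i, |z|^2 = 0.4790
Iter 5: z = -0.5621 + 0.3263i, |z|^2 = 0.4224
Iter 6: z = 0.0015 + 0.2821i, |z|^2 = 0.0796
Iter 7: z = -0.2876 + 0.6497i, |z|^2 = 0.5049
Iter 8: z = -0.5475 + 0.2752i, |z|^2 = 0.3755
Iter 9: z = 0.0160 + 0.3476i, |z|^2 = 0.1211
Iter 10: z = -0.3285 + 0.6600i, |z|^2 = 0.5435
Iter 11: z = -0.5357 + 0.2152i, |z|^2 = 0.3333
Iter 12: z = 0.0326 + 0.4183i, |z|^2 = 0.1761
Iter 13: z = -0.3819 + 0.6762i, |z|^2 = 0.6031
Iter 14: z = -0.5194 + 0.1324i, |z|^2 = 0.2873
Iter 15: z = 0.0442 + 0.5114i, |z|^2 = 0.2635
Iter 16: z = -0.4676 + 0.6941i, |z|^2 = 0.7004

Answer: 17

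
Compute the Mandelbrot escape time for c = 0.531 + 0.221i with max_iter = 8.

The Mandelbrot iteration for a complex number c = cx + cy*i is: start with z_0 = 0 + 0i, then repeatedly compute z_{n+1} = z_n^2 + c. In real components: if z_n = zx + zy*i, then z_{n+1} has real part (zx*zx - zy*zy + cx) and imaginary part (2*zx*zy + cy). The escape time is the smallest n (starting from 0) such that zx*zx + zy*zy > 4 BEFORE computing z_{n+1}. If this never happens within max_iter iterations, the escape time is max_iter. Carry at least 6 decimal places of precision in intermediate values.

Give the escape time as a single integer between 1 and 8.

Answer: 5

Derivation:
z_0 = 0 + 0i, c = 0.5310 + 0.2210i
Iter 1: z = 0.5310 + 0.2210i, |z|^2 = 0.3308
Iter 2: z = 0.7641 + 0.4557i, |z|^2 = 0.7915
Iter 3: z = 0.9072 + 0.9174i, |z|^2 = 1.6647
Iter 4: z = 0.5124 + 1.8856i, |z|^2 = 3.8180
Iter 5: z = -2.7620 + 2.1533i, |z|^2 = 12.2649
Escaped at iteration 5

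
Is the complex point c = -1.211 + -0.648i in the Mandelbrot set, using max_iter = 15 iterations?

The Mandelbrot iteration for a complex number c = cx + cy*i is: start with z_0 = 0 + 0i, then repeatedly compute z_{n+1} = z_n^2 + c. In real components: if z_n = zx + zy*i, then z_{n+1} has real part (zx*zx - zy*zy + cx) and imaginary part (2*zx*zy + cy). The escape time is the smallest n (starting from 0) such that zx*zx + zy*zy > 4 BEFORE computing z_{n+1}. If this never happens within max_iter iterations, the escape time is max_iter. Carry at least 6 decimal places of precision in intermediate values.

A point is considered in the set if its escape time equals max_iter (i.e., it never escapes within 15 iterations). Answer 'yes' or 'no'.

z_0 = 0 + 0i, c = -1.2110 + -0.6480i
Iter 1: z = -1.2110 + -0.6480i, |z|^2 = 1.8864
Iter 2: z = -0.1644 + 0.9215i, |z|^2 = 0.8761
Iter 3: z = -2.0331 + -0.9509i, |z|^2 = 5.0376
Escaped at iteration 3

Answer: no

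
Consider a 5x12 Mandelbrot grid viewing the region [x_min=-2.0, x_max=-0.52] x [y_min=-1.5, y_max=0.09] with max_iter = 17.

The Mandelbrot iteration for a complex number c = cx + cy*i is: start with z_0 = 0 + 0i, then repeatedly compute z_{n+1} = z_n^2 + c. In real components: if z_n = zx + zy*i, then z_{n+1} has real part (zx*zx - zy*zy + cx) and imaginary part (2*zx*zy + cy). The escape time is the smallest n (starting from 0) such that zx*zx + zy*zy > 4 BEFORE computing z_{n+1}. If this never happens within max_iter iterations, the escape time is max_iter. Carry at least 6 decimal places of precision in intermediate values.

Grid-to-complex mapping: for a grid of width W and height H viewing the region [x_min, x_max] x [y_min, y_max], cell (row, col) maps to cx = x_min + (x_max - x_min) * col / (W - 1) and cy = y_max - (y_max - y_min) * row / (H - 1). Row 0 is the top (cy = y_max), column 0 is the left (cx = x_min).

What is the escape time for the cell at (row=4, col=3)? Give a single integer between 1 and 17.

Answer: 5

Derivation:
z_0 = 0 + 0i, c = -0.8900 + -0.4882i
Iter 1: z = -0.8900 + -0.4882i, |z|^2 = 1.0304
Iter 2: z = -0.3362 + 0.3808i, |z|^2 = 0.2580
Iter 3: z = -0.9219 + -0.7442i, |z|^2 = 1.4039
Iter 4: z = -0.5939 + 0.8841i, |z|^2 = 1.1344
Iter 5: z = -1.3189 + -1.5383i, |z|^2 = 4.1061
Escaped at iteration 5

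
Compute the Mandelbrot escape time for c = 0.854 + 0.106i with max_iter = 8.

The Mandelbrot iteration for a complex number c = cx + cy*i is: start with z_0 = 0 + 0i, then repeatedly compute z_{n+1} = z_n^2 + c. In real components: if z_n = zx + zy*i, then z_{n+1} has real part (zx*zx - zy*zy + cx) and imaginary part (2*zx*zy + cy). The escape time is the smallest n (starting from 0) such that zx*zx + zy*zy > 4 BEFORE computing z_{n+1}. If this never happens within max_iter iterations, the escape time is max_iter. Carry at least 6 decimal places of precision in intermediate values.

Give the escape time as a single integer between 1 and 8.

Answer: 3

Derivation:
z_0 = 0 + 0i, c = 0.8540 + 0.1060i
Iter 1: z = 0.8540 + 0.1060i, |z|^2 = 0.7406
Iter 2: z = 1.5721 + 0.2870i, |z|^2 = 2.5538
Iter 3: z = 3.2430 + 1.0085i, |z|^2 = 11.5344
Escaped at iteration 3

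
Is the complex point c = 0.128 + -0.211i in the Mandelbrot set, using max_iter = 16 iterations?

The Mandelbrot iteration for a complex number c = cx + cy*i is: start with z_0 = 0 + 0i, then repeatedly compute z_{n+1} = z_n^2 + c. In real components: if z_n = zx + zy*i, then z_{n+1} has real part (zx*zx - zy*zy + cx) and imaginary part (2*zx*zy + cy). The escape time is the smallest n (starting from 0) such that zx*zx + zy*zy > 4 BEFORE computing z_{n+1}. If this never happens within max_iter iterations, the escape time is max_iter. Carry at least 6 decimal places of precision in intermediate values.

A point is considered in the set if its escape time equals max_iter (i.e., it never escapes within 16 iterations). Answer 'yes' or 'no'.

Answer: yes

Derivation:
z_0 = 0 + 0i, c = 0.1280 + -0.2110i
Iter 1: z = 0.1280 + -0.2110i, |z|^2 = 0.0609
Iter 2: z = 0.0999 + -0.2650i, |z|^2 = 0.0802
Iter 3: z = 0.0677 + -0.2639i, |z|^2 = 0.0742
Iter 4: z = 0.0629 + -0.2468i, |z|^2 = 0.0648
Iter 5: z = 0.0711 + -0.2421i, |z|^2 = 0.0636
Iter 6: z = 0.0745 + -0.2454i, |z|^2 = 0.0658
Iter 7: z = 0.0733 + -0.2475i, |z|^2 = 0.0667
Iter 8: z = 0.0721 + -0.2473i, |z|^2 = 0.0664
Iter 9: z = 0.0720 + -0.2467i, |z|^2 = 0.0660
Iter 10: z = 0.0723 + -0.2465i, |z|^2 = 0.0660
Iter 11: z = 0.0725 + -0.2467i, |z|^2 = 0.0661
Iter 12: z = 0.0724 + -0.2467i, |z|^2 = 0.0661
Iter 13: z = 0.0724 + -0.2467i, |z|^2 = 0.0661
Iter 14: z = 0.0724 + -0.2467i, |z|^2 = 0.0661
Iter 15: z = 0.0724 + -0.2467i, |z|^2 = 0.0661
Did not escape in 16 iterations → in set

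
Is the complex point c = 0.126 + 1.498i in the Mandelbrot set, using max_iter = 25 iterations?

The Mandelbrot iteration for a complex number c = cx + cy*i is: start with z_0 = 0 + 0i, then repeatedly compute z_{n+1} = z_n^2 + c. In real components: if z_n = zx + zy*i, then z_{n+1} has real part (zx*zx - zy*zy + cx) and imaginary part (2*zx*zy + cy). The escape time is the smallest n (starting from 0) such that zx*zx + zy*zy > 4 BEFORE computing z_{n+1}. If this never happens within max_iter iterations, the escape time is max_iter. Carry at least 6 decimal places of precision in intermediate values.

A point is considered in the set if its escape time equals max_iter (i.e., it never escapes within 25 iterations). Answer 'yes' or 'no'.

Answer: no

Derivation:
z_0 = 0 + 0i, c = 0.1260 + 1.4980i
Iter 1: z = 0.1260 + 1.4980i, |z|^2 = 2.2599
Iter 2: z = -2.1021 + 1.8755i, |z|^2 = 7.9364
Escaped at iteration 2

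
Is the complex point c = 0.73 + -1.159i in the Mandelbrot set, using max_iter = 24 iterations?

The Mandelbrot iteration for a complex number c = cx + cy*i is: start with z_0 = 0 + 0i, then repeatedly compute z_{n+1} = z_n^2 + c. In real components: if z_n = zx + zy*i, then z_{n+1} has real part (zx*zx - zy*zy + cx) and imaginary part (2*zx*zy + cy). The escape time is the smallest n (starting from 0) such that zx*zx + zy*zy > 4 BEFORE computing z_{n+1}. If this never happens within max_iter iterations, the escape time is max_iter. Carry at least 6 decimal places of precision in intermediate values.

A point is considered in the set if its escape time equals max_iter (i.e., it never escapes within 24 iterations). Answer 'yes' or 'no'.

Answer: no

Derivation:
z_0 = 0 + 0i, c = 0.7300 + -1.1590i
Iter 1: z = 0.7300 + -1.1590i, |z|^2 = 1.8762
Iter 2: z = -0.0804 + -2.8511i, |z|^2 = 8.1355
Escaped at iteration 2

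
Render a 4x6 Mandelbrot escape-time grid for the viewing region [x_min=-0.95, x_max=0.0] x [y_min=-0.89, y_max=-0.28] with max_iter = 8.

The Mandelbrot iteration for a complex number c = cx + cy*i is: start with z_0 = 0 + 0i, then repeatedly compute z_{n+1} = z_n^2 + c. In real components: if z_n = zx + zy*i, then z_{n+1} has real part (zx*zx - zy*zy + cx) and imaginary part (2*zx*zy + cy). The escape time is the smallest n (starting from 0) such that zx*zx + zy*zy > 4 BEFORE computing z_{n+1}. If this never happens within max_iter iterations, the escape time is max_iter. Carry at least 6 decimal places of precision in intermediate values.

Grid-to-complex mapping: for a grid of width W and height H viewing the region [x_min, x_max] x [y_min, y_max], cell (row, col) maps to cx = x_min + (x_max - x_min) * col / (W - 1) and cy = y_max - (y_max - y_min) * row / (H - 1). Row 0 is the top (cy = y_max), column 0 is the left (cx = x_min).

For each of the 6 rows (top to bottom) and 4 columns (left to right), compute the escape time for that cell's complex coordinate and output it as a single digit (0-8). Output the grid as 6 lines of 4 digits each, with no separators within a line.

Answer: 8888
7888
5888
4888
4488
3468

Derivation:
(row=0, col=0): c = -0.9500 + -0.2800i → escape time 8
(row=0, col=1): c = -0.6333 + -0.2800i → escape time 8
(row=0, col=2): c = -0.3167 + -0.2800i → escape time 8
(row=0, col=3): c = -0.0000 + -0.2800i → escape time 8
(row=1, col=0): c = -0.9500 + -0.4020i → escape time 7
(row=1, col=1): c = -0.6333 + -0.4020i → escape time 8
(row=1, col=2): c = -0.3167 + -0.4020i → escape time 8
(row=1, col=3): c = -0.0000 + -0.4020i → escape time 8
(row=2, col=0): c = -0.9500 + -0.5240i → escape time 5
(row=2, col=1): c = -0.6333 + -0.5240i → escape time 8
(row=2, col=2): c = -0.3167 + -0.5240i → escape time 8
(row=2, col=3): c = -0.0000 + -0.5240i → escape time 8
(row=3, col=0): c = -0.9500 + -0.6460i → escape time 4
(row=3, col=1): c = -0.6333 + -0.6460i → escape time 8
(row=3, col=2): c = -0.3167 + -0.6460i → escape time 8
(row=3, col=3): c = -0.0000 + -0.6460i → escape time 8
(row=4, col=0): c = -0.9500 + -0.7680i → escape time 4
(row=4, col=1): c = -0.6333 + -0.7680i → escape time 4
(row=4, col=2): c = -0.3167 + -0.7680i → escape time 8
(row=4, col=3): c = -0.0000 + -0.7680i → escape time 8
(row=5, col=0): c = -0.9500 + -0.8900i → escape time 3
(row=5, col=1): c = -0.6333 + -0.8900i → escape time 4
(row=5, col=2): c = -0.3167 + -0.8900i → escape time 6
(row=5, col=3): c = -0.0000 + -0.8900i → escape time 8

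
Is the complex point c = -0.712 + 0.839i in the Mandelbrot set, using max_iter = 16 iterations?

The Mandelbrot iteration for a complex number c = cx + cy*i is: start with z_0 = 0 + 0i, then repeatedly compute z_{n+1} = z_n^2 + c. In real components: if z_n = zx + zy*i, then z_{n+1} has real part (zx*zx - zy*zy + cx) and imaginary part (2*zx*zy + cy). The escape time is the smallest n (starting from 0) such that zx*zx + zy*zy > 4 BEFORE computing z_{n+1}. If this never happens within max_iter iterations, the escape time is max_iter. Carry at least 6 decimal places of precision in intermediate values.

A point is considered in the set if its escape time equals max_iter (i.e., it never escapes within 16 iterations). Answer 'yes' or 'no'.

Answer: no

Derivation:
z_0 = 0 + 0i, c = -0.7120 + 0.8390i
Iter 1: z = -0.7120 + 0.8390i, |z|^2 = 1.2109
Iter 2: z = -0.9090 + -0.3557i, |z|^2 = 0.9528
Iter 3: z = -0.0123 + 1.4857i, |z|^2 = 2.2075
Iter 4: z = -2.9192 + 0.8024i, |z|^2 = 9.1655
Escaped at iteration 4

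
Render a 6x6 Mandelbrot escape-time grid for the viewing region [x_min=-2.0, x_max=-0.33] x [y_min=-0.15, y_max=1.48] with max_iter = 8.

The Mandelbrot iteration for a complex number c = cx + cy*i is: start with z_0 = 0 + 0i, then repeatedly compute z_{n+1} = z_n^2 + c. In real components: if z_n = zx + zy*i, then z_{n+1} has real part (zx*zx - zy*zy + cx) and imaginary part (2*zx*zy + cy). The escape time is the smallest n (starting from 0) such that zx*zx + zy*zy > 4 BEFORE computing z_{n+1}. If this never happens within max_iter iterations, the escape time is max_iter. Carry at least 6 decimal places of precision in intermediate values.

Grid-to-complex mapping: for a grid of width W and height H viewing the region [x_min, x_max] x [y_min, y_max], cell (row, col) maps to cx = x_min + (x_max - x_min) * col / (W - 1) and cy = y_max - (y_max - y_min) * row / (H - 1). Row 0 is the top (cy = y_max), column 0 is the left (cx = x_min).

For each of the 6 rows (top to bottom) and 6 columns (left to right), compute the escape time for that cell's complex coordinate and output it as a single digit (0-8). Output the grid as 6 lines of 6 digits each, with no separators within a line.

(row=0, col=0): c = -2.0000 + 1.4800i → escape time 1
(row=0, col=1): c = -1.6660 + 1.4800i → escape time 1
(row=0, col=2): c = -1.3320 + 1.4800i → escape time 2
(row=0, col=3): c = -0.9980 + 1.4800i → escape time 2
(row=0, col=4): c = -0.6640 + 1.4800i → escape time 2
(row=0, col=5): c = -0.3300 + 1.4800i → escape time 2
(row=1, col=0): c = -2.0000 + 1.1540i → escape time 1
(row=1, col=1): c = -1.6660 + 1.1540i → escape time 1
(row=1, col=2): c = -1.3320 + 1.1540i → escape time 2
(row=1, col=3): c = -0.9980 + 1.1540i → escape time 3
(row=1, col=4): c = -0.6640 + 1.1540i → escape time 3
(row=1, col=5): c = -0.3300 + 1.1540i → escape time 4
(row=2, col=0): c = -2.0000 + 0.8280i → escape time 1
(row=2, col=1): c = -1.6660 + 0.8280i → escape time 3
(row=2, col=2): c = -1.3320 + 0.8280i → escape time 3
(row=2, col=3): c = -0.9980 + 0.8280i → escape time 3
(row=2, col=4): c = -0.6640 + 0.8280i → escape time 4
(row=2, col=5): c = -0.3300 + 0.8280i → escape time 7
(row=3, col=0): c = -2.0000 + 0.5020i → escape time 1
(row=3, col=1): c = -1.6660 + 0.5020i → escape time 3
(row=3, col=2): c = -1.3320 + 0.5020i → escape time 3
(row=3, col=3): c = -0.9980 + 0.5020i → escape time 5
(row=3, col=4): c = -0.6640 + 0.5020i → escape time 8
(row=3, col=5): c = -0.3300 + 0.5020i → escape time 8
(row=4, col=0): c = -2.0000 + 0.1760i → escape time 1
(row=4, col=1): c = -1.6660 + 0.1760i → escape time 4
(row=4, col=2): c = -1.3320 + 0.1760i → escape time 8
(row=4, col=3): c = -0.9980 + 0.1760i → escape time 8
(row=4, col=4): c = -0.6640 + 0.1760i → escape time 8
(row=4, col=5): c = -0.3300 + 0.1760i → escape time 8
(row=5, col=0): c = -2.0000 + -0.1500i → escape time 1
(row=5, col=1): c = -1.6660 + -0.1500i → escape time 5
(row=5, col=2): c = -1.3320 + -0.1500i → escape time 8
(row=5, col=3): c = -0.9980 + -0.1500i → escape time 8
(row=5, col=4): c = -0.6640 + -0.1500i → escape time 8
(row=5, col=5): c = -0.3300 + -0.1500i → escape time 8

Answer: 112222
112334
133347
133588
148888
158888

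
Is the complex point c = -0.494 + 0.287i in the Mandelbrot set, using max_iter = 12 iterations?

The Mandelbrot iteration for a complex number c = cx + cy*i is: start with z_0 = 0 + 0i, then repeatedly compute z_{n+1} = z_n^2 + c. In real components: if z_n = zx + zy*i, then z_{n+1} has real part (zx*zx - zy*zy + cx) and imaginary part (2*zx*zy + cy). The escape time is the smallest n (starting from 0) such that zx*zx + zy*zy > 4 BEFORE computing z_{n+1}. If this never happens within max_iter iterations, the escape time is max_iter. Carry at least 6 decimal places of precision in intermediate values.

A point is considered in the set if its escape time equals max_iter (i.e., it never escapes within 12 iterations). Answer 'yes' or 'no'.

z_0 = 0 + 0i, c = -0.4940 + 0.2870i
Iter 1: z = -0.4940 + 0.2870i, |z|^2 = 0.3264
Iter 2: z = -0.3323 + 0.0034i, |z|^2 = 0.1105
Iter 3: z = -0.3836 + 0.2847i, |z|^2 = 0.2282
Iter 4: z = -0.4279 + 0.0686i, |z|^2 = 0.1878
Iter 5: z = -0.3156 + 0.2283i, |z|^2 = 0.1517
Iter 6: z = -0.4465 + 0.1429i, |z|^2 = 0.2198
Iter 7: z = -0.3150 + 0.1594i, |z|^2 = 0.1246
Iter 8: z = -0.4202 + 0.1866i, |z|^2 = 0.2113
Iter 9: z = -0.3523 + 0.1302i, |z|^2 = 0.1411
Iter 10: z = -0.3869 + 0.1953i, |z|^2 = 0.1878
Iter 11: z = -0.3825 + 0.1359i, |z|^2 = 0.1648
Did not escape in 12 iterations → in set

Answer: yes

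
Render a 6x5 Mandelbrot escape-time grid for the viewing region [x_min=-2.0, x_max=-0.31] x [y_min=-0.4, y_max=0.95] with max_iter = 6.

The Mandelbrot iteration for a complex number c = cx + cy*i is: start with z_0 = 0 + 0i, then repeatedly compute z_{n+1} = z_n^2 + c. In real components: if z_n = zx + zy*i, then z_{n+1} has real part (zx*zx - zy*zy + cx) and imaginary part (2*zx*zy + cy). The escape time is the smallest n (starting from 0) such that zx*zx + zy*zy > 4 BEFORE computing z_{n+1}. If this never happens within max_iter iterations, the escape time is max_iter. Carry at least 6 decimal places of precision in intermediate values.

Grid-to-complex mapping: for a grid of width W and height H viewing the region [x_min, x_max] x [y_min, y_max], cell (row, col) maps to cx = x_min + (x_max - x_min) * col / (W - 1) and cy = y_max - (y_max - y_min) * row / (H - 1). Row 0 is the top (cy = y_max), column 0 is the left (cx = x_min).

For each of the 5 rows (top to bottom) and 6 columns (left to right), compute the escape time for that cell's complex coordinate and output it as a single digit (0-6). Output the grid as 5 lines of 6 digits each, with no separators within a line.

(row=0, col=0): c = -2.0000 + 0.9500i → escape time 1
(row=0, col=1): c = -1.6620 + 0.9500i → escape time 2
(row=0, col=2): c = -1.3240 + 0.9500i → escape time 3
(row=0, col=3): c = -0.9860 + 0.9500i → escape time 3
(row=0, col=4): c = -0.6480 + 0.9500i → escape time 4
(row=0, col=5): c = -0.3100 + 0.9500i → escape time 5
(row=1, col=0): c = -2.0000 + 0.6125i → escape time 1
(row=1, col=1): c = -1.6620 + 0.6125i → escape time 3
(row=1, col=2): c = -1.3240 + 0.6125i → escape time 3
(row=1, col=3): c = -0.9860 + 0.6125i → escape time 4
(row=1, col=4): c = -0.6480 + 0.6125i → escape time 6
(row=1, col=5): c = -0.3100 + 0.6125i → escape time 6
(row=2, col=0): c = -2.0000 + 0.2750i → escape time 1
(row=2, col=1): c = -1.6620 + 0.2750i → escape time 4
(row=2, col=2): c = -1.3240 + 0.2750i → escape time 6
(row=2, col=3): c = -0.9860 + 0.2750i → escape time 6
(row=2, col=4): c = -0.6480 + 0.2750i → escape time 6
(row=2, col=5): c = -0.3100 + 0.2750i → escape time 6
(row=3, col=0): c = -2.0000 + -0.0625i → escape time 1
(row=3, col=1): c = -1.6620 + -0.0625i → escape time 6
(row=3, col=2): c = -1.3240 + -0.0625i → escape time 6
(row=3, col=3): c = -0.9860 + -0.0625i → escape time 6
(row=3, col=4): c = -0.6480 + -0.0625i → escape time 6
(row=3, col=5): c = -0.3100 + -0.0625i → escape time 6
(row=4, col=0): c = -2.0000 + -0.4000i → escape time 1
(row=4, col=1): c = -1.6620 + -0.4000i → escape time 3
(row=4, col=2): c = -1.3240 + -0.4000i → escape time 6
(row=4, col=3): c = -0.9860 + -0.4000i → escape time 6
(row=4, col=4): c = -0.6480 + -0.4000i → escape time 6
(row=4, col=5): c = -0.3100 + -0.4000i → escape time 6

Answer: 123345
133466
146666
166666
136666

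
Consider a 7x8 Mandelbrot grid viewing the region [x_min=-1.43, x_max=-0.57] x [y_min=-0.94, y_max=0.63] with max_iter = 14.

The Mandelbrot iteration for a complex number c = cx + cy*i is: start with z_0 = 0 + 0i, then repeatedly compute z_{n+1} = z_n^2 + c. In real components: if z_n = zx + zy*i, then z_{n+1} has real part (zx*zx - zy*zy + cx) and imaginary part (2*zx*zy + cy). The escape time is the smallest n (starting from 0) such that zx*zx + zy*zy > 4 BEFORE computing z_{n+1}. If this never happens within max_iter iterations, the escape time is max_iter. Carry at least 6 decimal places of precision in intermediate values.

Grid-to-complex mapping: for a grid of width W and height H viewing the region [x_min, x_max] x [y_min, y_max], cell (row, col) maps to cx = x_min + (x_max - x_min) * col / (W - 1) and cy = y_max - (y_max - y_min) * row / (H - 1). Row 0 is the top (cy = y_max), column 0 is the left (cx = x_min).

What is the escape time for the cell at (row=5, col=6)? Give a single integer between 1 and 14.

z_0 = 0 + 0i, c = -0.5700 + -0.4914i
Iter 1: z = -0.5700 + -0.4914i, |z|^2 = 0.5664
Iter 2: z = -0.4866 + 0.0688i, |z|^2 = 0.2415
Iter 3: z = -0.3380 + -0.5584i, |z|^2 = 0.4260
Iter 4: z = -0.7676 + -0.1140i, |z|^2 = 0.6022
Iter 5: z = 0.0062 + -0.3164i, |z|^2 = 0.1001
Iter 6: z = -0.6701 + -0.4953i, |z|^2 = 0.6944
Iter 7: z = -0.3664 + 0.1724i, |z|^2 = 0.1639
Iter 8: z = -0.4655 + -0.6178i, |z|^2 = 0.5983
Iter 9: z = -0.7349 + 0.0837i, |z|^2 = 0.5471
Iter 10: z = -0.0369 + -0.6144i, |z|^2 = 0.3789
Iter 11: z = -0.9462 + -0.4461i, |z|^2 = 1.0943
Iter 12: z = 0.1262 + 0.3528i, |z|^2 = 0.1404
Iter 13: z = -0.6785 + -0.4024i, |z|^2 = 0.6223

Answer: 14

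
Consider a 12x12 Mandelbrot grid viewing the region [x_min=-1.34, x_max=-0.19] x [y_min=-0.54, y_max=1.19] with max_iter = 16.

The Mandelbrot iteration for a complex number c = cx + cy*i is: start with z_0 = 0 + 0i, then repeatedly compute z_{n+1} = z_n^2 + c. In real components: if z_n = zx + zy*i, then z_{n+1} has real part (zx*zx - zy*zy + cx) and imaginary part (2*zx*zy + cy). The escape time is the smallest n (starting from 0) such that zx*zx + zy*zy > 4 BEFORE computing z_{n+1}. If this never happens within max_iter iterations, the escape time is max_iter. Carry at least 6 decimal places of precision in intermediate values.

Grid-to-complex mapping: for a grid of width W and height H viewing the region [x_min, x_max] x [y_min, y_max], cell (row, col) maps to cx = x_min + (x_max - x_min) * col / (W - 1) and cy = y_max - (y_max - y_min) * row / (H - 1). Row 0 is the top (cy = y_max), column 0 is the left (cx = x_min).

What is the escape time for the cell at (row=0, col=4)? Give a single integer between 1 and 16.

z_0 = 0 + 0i, c = -0.9218 + 1.1900i
Iter 1: z = -0.9218 + 1.1900i, |z|^2 = 2.2658
Iter 2: z = -1.4882 + -1.0039i, |z|^2 = 3.2225
Iter 3: z = 0.2850 + 4.1780i, |z|^2 = 17.5371
Escaped at iteration 3

Answer: 3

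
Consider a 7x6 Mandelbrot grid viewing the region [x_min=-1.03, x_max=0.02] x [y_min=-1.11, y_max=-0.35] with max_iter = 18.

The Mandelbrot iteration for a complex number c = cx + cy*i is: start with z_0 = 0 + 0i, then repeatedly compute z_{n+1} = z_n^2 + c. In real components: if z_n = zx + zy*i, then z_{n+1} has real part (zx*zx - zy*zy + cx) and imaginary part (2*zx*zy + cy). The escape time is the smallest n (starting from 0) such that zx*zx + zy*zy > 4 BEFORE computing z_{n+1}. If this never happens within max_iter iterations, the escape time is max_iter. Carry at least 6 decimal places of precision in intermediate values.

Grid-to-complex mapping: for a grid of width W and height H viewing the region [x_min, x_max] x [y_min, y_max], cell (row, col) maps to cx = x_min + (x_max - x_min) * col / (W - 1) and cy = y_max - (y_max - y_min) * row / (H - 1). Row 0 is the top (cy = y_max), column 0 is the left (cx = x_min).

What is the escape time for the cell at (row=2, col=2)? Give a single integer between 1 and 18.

z_0 = 0 + 0i, c = -0.6800 + -0.6540i
Iter 1: z = -0.6800 + -0.6540i, |z|^2 = 0.8901
Iter 2: z = -0.6453 + 0.2354i, |z|^2 = 0.4719
Iter 3: z = -0.3190 + -0.9579i, |z|^2 = 1.0193
Iter 4: z = -1.4957 + -0.0429i, |z|^2 = 2.2391
Iter 5: z = 1.5554 + -0.5257i, |z|^2 = 2.6957
Iter 6: z = 1.4630 + -2.2894i, |z|^2 = 7.3817
Escaped at iteration 6

Answer: 6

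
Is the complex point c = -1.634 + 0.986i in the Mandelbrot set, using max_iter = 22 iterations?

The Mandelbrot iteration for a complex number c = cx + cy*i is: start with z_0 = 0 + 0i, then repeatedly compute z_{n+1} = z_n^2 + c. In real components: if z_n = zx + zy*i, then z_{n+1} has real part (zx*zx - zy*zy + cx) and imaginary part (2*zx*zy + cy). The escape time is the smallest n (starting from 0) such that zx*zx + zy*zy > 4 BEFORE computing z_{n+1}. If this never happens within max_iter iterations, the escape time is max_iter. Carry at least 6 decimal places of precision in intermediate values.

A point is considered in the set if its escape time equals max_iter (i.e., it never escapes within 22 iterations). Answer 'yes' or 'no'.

Answer: no

Derivation:
z_0 = 0 + 0i, c = -1.6340 + 0.9860i
Iter 1: z = -1.6340 + 0.9860i, |z|^2 = 3.6422
Iter 2: z = 0.0638 + -2.2362i, |z|^2 = 5.0049
Escaped at iteration 2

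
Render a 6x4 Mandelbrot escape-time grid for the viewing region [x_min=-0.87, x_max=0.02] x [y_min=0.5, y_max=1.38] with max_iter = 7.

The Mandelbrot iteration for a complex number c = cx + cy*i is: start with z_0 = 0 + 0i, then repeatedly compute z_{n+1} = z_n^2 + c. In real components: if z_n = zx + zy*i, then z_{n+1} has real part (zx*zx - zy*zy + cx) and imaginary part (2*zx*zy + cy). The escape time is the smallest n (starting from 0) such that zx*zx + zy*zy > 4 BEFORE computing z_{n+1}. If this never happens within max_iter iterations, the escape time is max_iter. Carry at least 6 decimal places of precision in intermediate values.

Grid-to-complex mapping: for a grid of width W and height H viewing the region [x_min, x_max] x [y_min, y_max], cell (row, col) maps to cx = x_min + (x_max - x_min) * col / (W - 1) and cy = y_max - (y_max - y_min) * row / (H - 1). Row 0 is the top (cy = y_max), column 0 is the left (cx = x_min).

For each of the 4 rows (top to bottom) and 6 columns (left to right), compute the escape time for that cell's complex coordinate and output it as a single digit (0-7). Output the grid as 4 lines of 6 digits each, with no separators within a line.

Answer: 222222
334474
445777
577777

Derivation:
(row=0, col=0): c = -0.8700 + 1.3800i → escape time 2
(row=0, col=1): c = -0.6920 + 1.3800i → escape time 2
(row=0, col=2): c = -0.5140 + 1.3800i → escape time 2
(row=0, col=3): c = -0.3360 + 1.3800i → escape time 2
(row=0, col=4): c = -0.1580 + 1.3800i → escape time 2
(row=0, col=5): c = 0.0200 + 1.3800i → escape time 2
(row=1, col=0): c = -0.8700 + 1.0867i → escape time 3
(row=1, col=1): c = -0.6920 + 1.0867i → escape time 3
(row=1, col=2): c = -0.5140 + 1.0867i → escape time 4
(row=1, col=3): c = -0.3360 + 1.0867i → escape time 4
(row=1, col=4): c = -0.1580 + 1.0867i → escape time 7
(row=1, col=5): c = 0.0200 + 1.0867i → escape time 4
(row=2, col=0): c = -0.8700 + 0.7933i → escape time 4
(row=2, col=1): c = -0.6920 + 0.7933i → escape time 4
(row=2, col=2): c = -0.5140 + 0.7933i → escape time 5
(row=2, col=3): c = -0.3360 + 0.7933i → escape time 7
(row=2, col=4): c = -0.1580 + 0.7933i → escape time 7
(row=2, col=5): c = 0.0200 + 0.7933i → escape time 7
(row=3, col=0): c = -0.8700 + 0.5000i → escape time 5
(row=3, col=1): c = -0.6920 + 0.5000i → escape time 7
(row=3, col=2): c = -0.5140 + 0.5000i → escape time 7
(row=3, col=3): c = -0.3360 + 0.5000i → escape time 7
(row=3, col=4): c = -0.1580 + 0.5000i → escape time 7
(row=3, col=5): c = 0.0200 + 0.5000i → escape time 7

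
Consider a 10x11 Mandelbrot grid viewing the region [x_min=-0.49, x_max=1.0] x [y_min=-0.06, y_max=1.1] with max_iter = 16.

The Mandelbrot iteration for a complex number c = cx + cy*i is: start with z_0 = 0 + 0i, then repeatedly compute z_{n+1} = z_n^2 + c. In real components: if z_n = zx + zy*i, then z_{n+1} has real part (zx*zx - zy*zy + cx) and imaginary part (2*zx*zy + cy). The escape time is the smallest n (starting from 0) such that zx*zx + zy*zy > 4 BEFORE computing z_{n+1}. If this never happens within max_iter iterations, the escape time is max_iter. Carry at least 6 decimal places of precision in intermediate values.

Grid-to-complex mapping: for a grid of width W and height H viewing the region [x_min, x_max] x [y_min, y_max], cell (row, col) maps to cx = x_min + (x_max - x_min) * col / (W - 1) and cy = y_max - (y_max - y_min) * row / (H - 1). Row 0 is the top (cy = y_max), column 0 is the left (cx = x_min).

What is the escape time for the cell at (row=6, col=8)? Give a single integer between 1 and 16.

Answer: 3

Derivation:
z_0 = 0 + 0i, c = 0.8344 + 0.4040i
Iter 1: z = 0.8344 + 0.4040i, |z|^2 = 0.8595
Iter 2: z = 1.3675 + 1.0782i, |z|^2 = 3.0327
Iter 3: z = 1.5420 + 3.3530i, |z|^2 = 13.6205
Escaped at iteration 3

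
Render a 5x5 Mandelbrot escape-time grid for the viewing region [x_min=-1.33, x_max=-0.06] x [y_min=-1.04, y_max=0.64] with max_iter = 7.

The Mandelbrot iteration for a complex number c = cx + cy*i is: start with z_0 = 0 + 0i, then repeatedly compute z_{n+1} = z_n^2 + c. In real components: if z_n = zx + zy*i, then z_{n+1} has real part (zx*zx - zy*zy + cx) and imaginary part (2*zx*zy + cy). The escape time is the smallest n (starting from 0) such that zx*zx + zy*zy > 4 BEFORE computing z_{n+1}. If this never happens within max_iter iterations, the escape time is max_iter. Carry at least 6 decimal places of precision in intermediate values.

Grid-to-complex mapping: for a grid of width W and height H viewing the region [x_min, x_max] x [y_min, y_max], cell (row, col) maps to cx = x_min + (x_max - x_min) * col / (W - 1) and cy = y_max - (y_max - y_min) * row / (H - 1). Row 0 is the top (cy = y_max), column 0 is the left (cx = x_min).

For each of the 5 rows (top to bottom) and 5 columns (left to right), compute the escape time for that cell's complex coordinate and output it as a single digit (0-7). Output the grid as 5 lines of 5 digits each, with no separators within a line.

Answer: 34677
77777
77777
34677
33346

Derivation:
(row=0, col=0): c = -1.3300 + 0.6400i → escape time 3
(row=0, col=1): c = -1.0125 + 0.6400i → escape time 4
(row=0, col=2): c = -0.6950 + 0.6400i → escape time 6
(row=0, col=3): c = -0.3775 + 0.6400i → escape time 7
(row=0, col=4): c = -0.0600 + 0.6400i → escape time 7
(row=1, col=0): c = -1.3300 + 0.2200i → escape time 7
(row=1, col=1): c = -1.0125 + 0.2200i → escape time 7
(row=1, col=2): c = -0.6950 + 0.2200i → escape time 7
(row=1, col=3): c = -0.3775 + 0.2200i → escape time 7
(row=1, col=4): c = -0.0600 + 0.2200i → escape time 7
(row=2, col=0): c = -1.3300 + -0.2000i → escape time 7
(row=2, col=1): c = -1.0125 + -0.2000i → escape time 7
(row=2, col=2): c = -0.6950 + -0.2000i → escape time 7
(row=2, col=3): c = -0.3775 + -0.2000i → escape time 7
(row=2, col=4): c = -0.0600 + -0.2000i → escape time 7
(row=3, col=0): c = -1.3300 + -0.6200i → escape time 3
(row=3, col=1): c = -1.0125 + -0.6200i → escape time 4
(row=3, col=2): c = -0.6950 + -0.6200i → escape time 6
(row=3, col=3): c = -0.3775 + -0.6200i → escape time 7
(row=3, col=4): c = -0.0600 + -0.6200i → escape time 7
(row=4, col=0): c = -1.3300 + -1.0400i → escape time 3
(row=4, col=1): c = -1.0125 + -1.0400i → escape time 3
(row=4, col=2): c = -0.6950 + -1.0400i → escape time 3
(row=4, col=3): c = -0.3775 + -1.0400i → escape time 4
(row=4, col=4): c = -0.0600 + -1.0400i → escape time 6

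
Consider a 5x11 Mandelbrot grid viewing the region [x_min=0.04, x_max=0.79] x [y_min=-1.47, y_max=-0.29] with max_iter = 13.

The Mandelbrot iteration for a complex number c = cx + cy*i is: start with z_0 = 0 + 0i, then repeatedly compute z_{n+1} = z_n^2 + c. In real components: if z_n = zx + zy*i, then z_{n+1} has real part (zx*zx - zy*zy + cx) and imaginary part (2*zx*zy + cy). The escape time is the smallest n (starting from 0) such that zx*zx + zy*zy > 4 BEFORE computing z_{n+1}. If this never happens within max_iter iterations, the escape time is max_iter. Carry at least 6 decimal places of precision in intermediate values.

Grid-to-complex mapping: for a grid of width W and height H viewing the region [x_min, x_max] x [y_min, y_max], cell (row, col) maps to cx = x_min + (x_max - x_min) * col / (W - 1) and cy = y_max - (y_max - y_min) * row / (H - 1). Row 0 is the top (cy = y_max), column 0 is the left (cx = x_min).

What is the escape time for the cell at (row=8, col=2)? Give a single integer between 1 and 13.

Answer: 2

Derivation:
z_0 = 0 + 0i, c = 0.4150 + -1.2340i
Iter 1: z = 0.4150 + -1.2340i, |z|^2 = 1.6950
Iter 2: z = -0.9355 + -2.2582i, |z|^2 = 5.9748
Escaped at iteration 2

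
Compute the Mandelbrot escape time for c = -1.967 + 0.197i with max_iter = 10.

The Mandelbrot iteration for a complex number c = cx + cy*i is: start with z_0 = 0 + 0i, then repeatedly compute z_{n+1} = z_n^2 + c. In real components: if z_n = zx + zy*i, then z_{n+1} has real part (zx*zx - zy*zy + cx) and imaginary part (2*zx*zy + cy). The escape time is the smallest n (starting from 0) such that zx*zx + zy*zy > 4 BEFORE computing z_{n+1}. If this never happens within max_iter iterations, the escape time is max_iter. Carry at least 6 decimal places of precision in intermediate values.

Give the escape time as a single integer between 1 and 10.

Answer: 3

Derivation:
z_0 = 0 + 0i, c = -1.9670 + 0.1970i
Iter 1: z = -1.9670 + 0.1970i, |z|^2 = 3.9079
Iter 2: z = 1.8633 + -0.5780i, |z|^2 = 3.8059
Iter 3: z = 1.1707 + -1.9569i, |z|^2 = 5.2002
Escaped at iteration 3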